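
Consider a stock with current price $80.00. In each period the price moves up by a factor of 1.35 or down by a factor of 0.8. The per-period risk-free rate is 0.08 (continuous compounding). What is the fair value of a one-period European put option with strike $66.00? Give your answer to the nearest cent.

$0.90

Risk-neutral probability p = (e^0.08 − 0.8)/(1.35 − 0.8) = 0.2833/0.5500 = 0.5151
Terminal stock prices: S_u = 108, S_d = 64
Terminal payoffs (K − S): max(-42, 0) = 0, max(2, 0) = 2
Node 0 (S = 80): V_0 = e^(−0.08)·[0.5151·0.0000 + 0.4849·2.0000] = 0.8953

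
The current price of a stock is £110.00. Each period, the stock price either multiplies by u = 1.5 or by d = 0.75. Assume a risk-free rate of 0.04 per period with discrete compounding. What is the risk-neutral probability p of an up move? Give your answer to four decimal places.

Risk-neutral probability p = (1 + 0.04 − 0.75)/(1.5 − 0.75) = 0.2900/0.7500 = 0.3867

p = 0.3867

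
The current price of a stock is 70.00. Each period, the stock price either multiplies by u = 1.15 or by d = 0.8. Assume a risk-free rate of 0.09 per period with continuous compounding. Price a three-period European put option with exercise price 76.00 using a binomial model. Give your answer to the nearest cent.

Risk-neutral probability p = (e^0.09 − 0.8)/(1.15 − 0.8) = 0.2942/0.3500 = 0.8405
Terminal stock prices: S_uuu = 106.5, S_uud = 74.06, S_udd = 51.52, S_ddd = 35.84
Terminal payoffs (K − S): max(-30.46, 0) = 0, max(1.94, 0) = 1.94, max(24.48, 0) = 24.48, max(40.16, 0) = 40.16
Node uu (S = 92.57): V_uu = e^(−0.09)·[0.8405·0.0000 + 0.1595·1.9400] = 0.2828
Node ud (S = 64.4): V_ud = e^(−0.09)·[0.8405·1.9400 + 0.1595·24.4800] = 5.0588
Node dd (S = 44.8): V_dd = e^(−0.09)·[0.8405·24.4800 + 0.1595·40.1600] = 24.6588
Node u (S = 80.5): V_u = e^(−0.09)·[0.8405·0.2828 + 0.1595·5.0588] = 0.9547
Node d (S = 56): V_d = e^(−0.09)·[0.8405·5.0588 + 0.1595·24.6588] = 7.4805
Node 0 (S = 70): V_0 = e^(−0.09)·[0.8405·0.9547 + 0.1595·7.4805] = 1.8238

1.82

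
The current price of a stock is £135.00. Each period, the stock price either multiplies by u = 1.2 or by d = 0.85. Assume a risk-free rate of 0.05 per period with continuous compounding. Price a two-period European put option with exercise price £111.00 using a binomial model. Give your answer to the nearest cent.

Risk-neutral probability p = (e^0.05 − 0.85)/(1.2 − 0.85) = 0.2013/0.3500 = 0.5751
Terminal stock prices: S_uu = 194.4, S_ud = 137.7, S_dd = 97.54
Terminal payoffs (K − S): max(-83.4, 0) = 0, max(-26.7, 0) = 0, max(13.46, 0) = 13.46
Node u (S = 162): V_u = e^(−0.05)·[0.5751·0.0000 + 0.4249·0.0000] = 0.0000
Node d (S = 114.8): V_d = e^(−0.05)·[0.5751·0.0000 + 0.4249·13.4625] = 5.4417
Node 0 (S = 135): V_0 = e^(−0.05)·[0.5751·0.0000 + 0.4249·5.4417] = 2.1996

£2.20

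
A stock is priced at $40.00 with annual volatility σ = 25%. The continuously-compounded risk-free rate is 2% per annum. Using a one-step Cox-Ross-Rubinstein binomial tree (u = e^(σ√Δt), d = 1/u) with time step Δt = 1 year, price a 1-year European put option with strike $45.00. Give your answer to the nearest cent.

$7.09

CRR parameters: u = e^(σ√Δt) = e^(0.25·√1) = 1.2840, d = 1/u = 0.7788
Per-period rate: rΔt = 0.02·1 = 0.02, so R = e^0.02 = 1.0202
Risk-neutral probability p = (e^0.02 − 0.7788)/(1.2840 − 0.7788) = 0.2414/0.5052 = 0.4778
Terminal stock prices: S_u = 51.36, S_d = 31.15
Terminal payoffs (K − S): max(-6.361, 0) = 0, max(13.85, 0) = 13.85
Node 0 (S = 40): V_0 = e^(−0.02)·[0.4778·0.0000 + 0.5222·13.8480] = 7.0881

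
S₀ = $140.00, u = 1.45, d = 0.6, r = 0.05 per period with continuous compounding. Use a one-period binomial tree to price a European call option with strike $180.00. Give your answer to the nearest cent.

Risk-neutral probability p = (e^0.05 − 0.6)/(1.45 − 0.6) = 0.4513/0.8500 = 0.5309
Terminal stock prices: S_u = 203, S_d = 84
Terminal payoffs (S − K): max(23, 0) = 23, max(-96, 0) = 0
Node 0 (S = 140): V_0 = e^(−0.05)·[0.5309·23.0000 + 0.4691·0.0000] = 11.6153

$11.62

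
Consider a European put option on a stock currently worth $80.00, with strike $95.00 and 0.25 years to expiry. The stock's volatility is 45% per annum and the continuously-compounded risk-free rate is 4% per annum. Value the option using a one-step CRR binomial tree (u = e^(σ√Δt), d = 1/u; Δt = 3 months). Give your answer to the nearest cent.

$16.45

CRR parameters: u = e^(σ√Δt) = e^(0.45·√0.25) = 1.2523, d = 1/u = 0.7985
Per-period rate: rΔt = 0.04·0.25 = 0.01, so R = e^0.01 = 1.0101
Risk-neutral probability p = (e^0.01 − 0.7985)/(1.2523 − 0.7985) = 0.2115/0.4538 = 0.4661
Terminal stock prices: S_u = 100.2, S_d = 63.88
Terminal payoffs (K − S): max(-5.186, 0) = 0, max(31.12, 0) = 31.12
Node 0 (S = 80): V_0 = e^(−0.01)·[0.4661·0.0000 + 0.5339·31.1187] = 16.4480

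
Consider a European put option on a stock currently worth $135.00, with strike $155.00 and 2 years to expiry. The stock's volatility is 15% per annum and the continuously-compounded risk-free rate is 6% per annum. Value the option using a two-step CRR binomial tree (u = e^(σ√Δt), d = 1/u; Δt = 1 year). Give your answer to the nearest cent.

$13.25

CRR parameters: u = e^(σ√Δt) = e^(0.15·√1) = 1.1618, d = 1/u = 0.8607
Per-period rate: rΔt = 0.06·1 = 0.06, so R = e^0.06 = 1.0618
Risk-neutral probability p = (e^0.06 − 0.8607)/(1.1618 − 0.8607) = 0.2011/0.3011 = 0.6679
Terminal stock prices: S_uu = 182.2, S_ud = 135, S_dd = 100
Terminal payoffs (K − S): max(-27.23, 0) = 0, max(20, 0) = 20, max(54.99, 0) = 54.99
Node u (S = 156.8): V_u = e^(−0.06)·[0.6679·0.0000 + 0.3321·20.0000] = 6.2548
Node d (S = 116.2): V_d = e^(−0.06)·[0.6679·20.0000 + 0.3321·54.9895] = 29.7779
Node 0 (S = 135): V_0 = e^(−0.06)·[0.6679·6.2548 + 0.3321·29.7779] = 13.2472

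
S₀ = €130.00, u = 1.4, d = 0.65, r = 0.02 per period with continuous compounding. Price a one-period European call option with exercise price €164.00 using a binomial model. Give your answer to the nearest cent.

€8.71

Risk-neutral probability p = (e^0.02 − 0.65)/(1.4 − 0.65) = 0.3702/0.7500 = 0.4936
Terminal stock prices: S_u = 182, S_d = 84.5
Terminal payoffs (S − K): max(18, 0) = 18, max(-79.5, 0) = 0
Node 0 (S = 130): V_0 = e^(−0.02)·[0.4936·18.0000 + 0.5064·0.0000] = 8.7089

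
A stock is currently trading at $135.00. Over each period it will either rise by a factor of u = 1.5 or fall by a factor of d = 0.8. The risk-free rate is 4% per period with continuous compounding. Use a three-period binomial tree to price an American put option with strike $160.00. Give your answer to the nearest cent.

$37.22

Risk-neutral probability p = (e^0.04 − 0.8)/(1.5 − 0.8) = 0.2408/0.7000 = 0.3440
Terminal stock prices: S_uuu = 455.6, S_uud = 243, S_udd = 129.6, S_ddd = 69.12
Terminal payoffs (K − S): max(-295.6, 0) = 0, max(-83, 0) = 0, max(30.4, 0) = 30.4, max(90.88, 0) = 90.88
Node uu (S = 303.8): continuation = e^(−0.04)·[0.3440·0.0000 + 0.6560·0.0000] = 0.0000; exercise value = 0.0000 ≤ continuation, so V_uu = 0.0000
Node ud (S = 162): continuation = e^(−0.04)·[0.3440·0.0000 + 0.6560·30.4000] = 19.1600; exercise value = 0.0000 ≤ continuation, so V_ud = 19.1600
Node dd (S = 86.4): continuation = e^(−0.04)·[0.3440·30.4000 + 0.6560·90.8800] = 67.3263; exercise value = 73.6000 > continuation, so V_dd = 73.6000 (exercise)
Node u (S = 202.5): continuation = e^(−0.04)·[0.3440·0.0000 + 0.6560·19.1600] = 12.0758; exercise value = 0.0000 ≤ continuation, so V_u = 12.0758
Node d (S = 108): continuation = e^(−0.04)·[0.3440·19.1600 + 0.6560·73.6000] = 52.7202; exercise value = 52.0000 ≤ continuation, so V_d = 52.7202
Node 0 (S = 135): continuation = e^(−0.04)·[0.3440·12.0758 + 0.6560·52.7202] = 37.2190; exercise value = 25.0000 ≤ continuation, so V_0 = 37.2190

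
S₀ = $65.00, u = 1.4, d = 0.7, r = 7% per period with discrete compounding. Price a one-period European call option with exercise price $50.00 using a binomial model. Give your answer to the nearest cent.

Risk-neutral probability p = (1 + 0.07 − 0.7)/(1.4 − 0.7) = 0.3700/0.7000 = 0.5286
Terminal stock prices: S_u = 91, S_d = 45.5
Terminal payoffs (S − K): max(41, 0) = 41, max(-4.5, 0) = 0
Node 0 (S = 65): V_0 = 1/1.07·[0.5286·41.0000 + 0.4714·0.0000] = 20.2537

$20.25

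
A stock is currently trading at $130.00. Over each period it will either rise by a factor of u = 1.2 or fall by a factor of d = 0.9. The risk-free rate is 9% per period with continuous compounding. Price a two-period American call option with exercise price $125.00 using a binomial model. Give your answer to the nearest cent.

Risk-neutral probability p = (e^0.09 − 0.9)/(1.2 − 0.9) = 0.1942/0.3000 = 0.6472
Terminal stock prices: S_uu = 187.2, S_ud = 140.4, S_dd = 105.3
Terminal payoffs (S − K): max(62.2, 0) = 62.2, max(15.4, 0) = 15.4, max(-19.7, 0) = 0
Node u (S = 156): continuation = e^(−0.09)·[0.6472·62.2000 + 0.3528·15.4000] = 41.7586; exercise value = 31.0000 ≤ continuation, so V_u = 41.7586
Node d (S = 117): continuation = e^(−0.09)·[0.6472·15.4000 + 0.3528·0.0000] = 9.1097; exercise value = 0.0000 ≤ continuation, so V_d = 9.1097
Node 0 (S = 130): continuation = e^(−0.09)·[0.6472·41.7586 + 0.3528·9.1097] = 27.6388; exercise value = 5.0000 ≤ continuation, so V_0 = 27.6388

$27.64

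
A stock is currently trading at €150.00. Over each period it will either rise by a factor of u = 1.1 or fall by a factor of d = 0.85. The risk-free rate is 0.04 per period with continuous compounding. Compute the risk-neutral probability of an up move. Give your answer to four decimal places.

Risk-neutral probability p = (e^0.04 − 0.85)/(1.1 − 0.85) = 0.1908/0.2500 = 0.7632

p = 0.7632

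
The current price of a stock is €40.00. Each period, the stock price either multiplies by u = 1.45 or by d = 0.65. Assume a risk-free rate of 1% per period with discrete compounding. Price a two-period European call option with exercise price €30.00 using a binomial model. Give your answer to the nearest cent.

€14.48

Risk-neutral probability p = (1 + 0.01 − 0.65)/(1.45 − 0.65) = 0.3600/0.8000 = 0.4500
Terminal stock prices: S_uu = 84.1, S_ud = 37.7, S_dd = 16.9
Terminal payoffs (S − K): max(54.1, 0) = 54.1, max(7.7, 0) = 7.7, max(-13.1, 0) = 0
Node u (S = 58): V_u = 1/1.01·[0.4500·54.1000 + 0.5500·7.7000] = 28.2970
Node d (S = 26): V_d = 1/1.01·[0.4500·7.7000 + 0.5500·0.0000] = 3.4307
Node 0 (S = 40): V_0 = 1/1.01·[0.4500·28.2970 + 0.5500·3.4307] = 14.4758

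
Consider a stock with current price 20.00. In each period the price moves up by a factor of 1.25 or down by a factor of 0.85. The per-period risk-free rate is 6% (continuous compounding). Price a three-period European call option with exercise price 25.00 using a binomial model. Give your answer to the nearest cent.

Risk-neutral probability p = (e^0.06 − 0.85)/(1.25 − 0.85) = 0.2118/0.4000 = 0.5296
Terminal stock prices: S_uuu = 39.06, S_uud = 26.56, S_udd = 18.06, S_ddd = 12.28
Terminal payoffs (S − K): max(14.06, 0) = 14.06, max(1.562, 0) = 1.562, max(-6.938, 0) = 0, max(-12.72, 0) = 0
Node uu (S = 31.25): V_uu = e^(−0.06)·[0.5296·14.0625 + 0.4704·1.5625] = 7.7059
Node ud (S = 21.25): V_ud = e^(−0.06)·[0.5296·1.5625 + 0.4704·0.0000] = 0.7793
Node dd (S = 14.45): V_dd = e^(−0.06)·[0.5296·0.0000 + 0.4704·0.0000] = 0.0000
Node u (S = 25): V_u = e^(−0.06)·[0.5296·7.7059 + 0.4704·0.7793] = 4.1886
Node d (S = 17): V_d = e^(−0.06)·[0.5296·0.7793 + 0.4704·0.0000] = 0.3887
Node 0 (S = 20): V_0 = e^(−0.06)·[0.5296·4.1886 + 0.4704·0.3887] = 2.2612

2.26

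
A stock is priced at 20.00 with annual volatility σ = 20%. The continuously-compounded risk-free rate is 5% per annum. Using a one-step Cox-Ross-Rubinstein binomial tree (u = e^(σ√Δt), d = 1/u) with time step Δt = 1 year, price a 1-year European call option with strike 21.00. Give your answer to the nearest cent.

1.88

CRR parameters: u = e^(σ√Δt) = e^(0.2·√1) = 1.2214, d = 1/u = 0.8187
Per-period rate: rΔt = 0.05·1 = 0.05, so R = e^0.05 = 1.0513
Risk-neutral probability p = (e^0.05 − 0.8187)/(1.2214 − 0.8187) = 0.2325/0.4027 = 0.5775
Terminal stock prices: S_u = 24.43, S_d = 16.37
Terminal payoffs (S − K): max(3.428, 0) = 3.428, max(-4.625, 0) = 0
Node 0 (S = 20): V_0 = e^(−0.05)·[0.5775·3.4281 + 0.4225·0.0000] = 1.8831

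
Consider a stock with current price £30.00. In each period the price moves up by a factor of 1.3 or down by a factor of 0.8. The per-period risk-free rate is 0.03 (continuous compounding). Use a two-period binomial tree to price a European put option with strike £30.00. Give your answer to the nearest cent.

£2.96

Risk-neutral probability p = (e^0.03 − 0.8)/(1.3 − 0.8) = 0.2305/0.5000 = 0.4609
Terminal stock prices: S_uu = 50.7, S_ud = 31.2, S_dd = 19.2
Terminal payoffs (K − S): max(-20.7, 0) = 0, max(-1.2, 0) = 0, max(10.8, 0) = 10.8
Node u (S = 39): V_u = e^(−0.03)·[0.4609·0.0000 + 0.5391·0.0000] = 0.0000
Node d (S = 24): V_d = e^(−0.03)·[0.4609·0.0000 + 0.5391·10.8000] = 5.6501
Node 0 (S = 30): V_0 = e^(−0.03)·[0.4609·0.0000 + 0.5391·5.6501] = 2.9559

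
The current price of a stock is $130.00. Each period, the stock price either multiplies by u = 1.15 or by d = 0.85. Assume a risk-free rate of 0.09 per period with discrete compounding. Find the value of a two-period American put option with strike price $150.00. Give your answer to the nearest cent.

Risk-neutral probability p = (1 + 0.09 − 0.85)/(1.15 − 0.85) = 0.2400/0.3000 = 0.8000
Terminal stock prices: S_uu = 171.9, S_ud = 127.1, S_dd = 93.92
Terminal payoffs (K − S): max(-21.92, 0) = 0, max(22.92, 0) = 22.92, max(56.08, 0) = 56.08
Node u (S = 149.5): continuation = 1/1.09·[0.8000·0.0000 + 0.2000·22.9250] = 4.2064; exercise value = 0.5000 ≤ continuation, so V_u = 4.2064
Node d (S = 110.5): continuation = 1/1.09·[0.8000·22.9250 + 0.2000·56.0750] = 27.1147; exercise value = 39.5000 > continuation, so V_d = 39.5000 (exercise)
Node 0 (S = 130): continuation = 1/1.09·[0.8000·4.2064 + 0.2000·39.5000] = 10.3350; exercise value = 20.0000 > continuation, so V_0 = 20.0000 (exercise)

$20.00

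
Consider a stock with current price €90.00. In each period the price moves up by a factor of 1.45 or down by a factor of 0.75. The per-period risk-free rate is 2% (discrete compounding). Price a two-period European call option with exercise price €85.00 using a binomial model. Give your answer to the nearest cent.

Risk-neutral probability p = (1 + 0.02 − 0.75)/(1.45 − 0.75) = 0.2700/0.7000 = 0.3857
Terminal stock prices: S_uu = 189.2, S_ud = 97.88, S_dd = 50.62
Terminal payoffs (S − K): max(104.2, 0) = 104.2, max(12.88, 0) = 12.88, max(-34.38, 0) = 0
Node u (S = 130.5): V_u = 1/1.02·[0.3857·104.2250 + 0.6143·12.8750] = 47.1667
Node d (S = 67.5): V_d = 1/1.02·[0.3857·12.8750 + 0.6143·0.0000] = 4.8687
Node 0 (S = 90): V_0 = 1/1.02·[0.3857·47.1667 + 0.6143·4.8687] = 20.7683

€20.77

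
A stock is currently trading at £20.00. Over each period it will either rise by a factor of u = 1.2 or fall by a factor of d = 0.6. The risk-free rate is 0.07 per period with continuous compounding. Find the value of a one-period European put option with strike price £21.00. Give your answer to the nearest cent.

£1.78

Risk-neutral probability p = (e^0.07 − 0.6)/(1.2 − 0.6) = 0.4725/0.6000 = 0.7875
Terminal stock prices: S_u = 24, S_d = 12
Terminal payoffs (K − S): max(-3, 0) = 0, max(9, 0) = 9
Node 0 (S = 20): V_0 = e^(−0.07)·[0.7875·0.0000 + 0.2125·9.0000] = 1.7831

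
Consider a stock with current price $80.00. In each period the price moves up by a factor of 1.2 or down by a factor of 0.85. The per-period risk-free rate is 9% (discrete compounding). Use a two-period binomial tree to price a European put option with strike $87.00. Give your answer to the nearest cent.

Risk-neutral probability p = (1 + 0.09 − 0.85)/(1.2 − 0.85) = 0.2400/0.3500 = 0.6857
Terminal stock prices: S_uu = 115.2, S_ud = 81.6, S_dd = 57.8
Terminal payoffs (K − S): max(-28.2, 0) = 0, max(5.4, 0) = 5.4, max(29.2, 0) = 29.2
Node u (S = 96): V_u = 1/1.09·[0.6857·0.0000 + 0.3143·5.4000] = 1.5570
Node d (S = 68): V_d = 1/1.09·[0.6857·5.4000 + 0.3143·29.2000] = 11.8165
Node 0 (S = 80): V_0 = 1/1.09·[0.6857·1.5570 + 0.3143·11.8165] = 4.3866

$4.39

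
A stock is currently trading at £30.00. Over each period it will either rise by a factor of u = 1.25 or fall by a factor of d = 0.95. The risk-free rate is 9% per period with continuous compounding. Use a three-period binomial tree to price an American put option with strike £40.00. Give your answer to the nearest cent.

Risk-neutral probability p = (e^0.09 − 0.95)/(1.25 − 0.95) = 0.1442/0.3000 = 0.4806
Terminal stock prices: S_uuu = 58.59, S_uud = 44.53, S_udd = 33.84, S_ddd = 25.72
Terminal payoffs (K − S): max(-18.59, 0) = 0, max(-4.531, 0) = 0, max(6.156, 0) = 6.156, max(14.28, 0) = 14.28
Node uu (S = 46.88): continuation = e^(−0.09)·[0.4806·0.0000 + 0.5194·0.0000] = 0.0000; exercise value = 0.0000 ≤ continuation, so V_uu = 0.0000
Node ud (S = 35.62): continuation = e^(−0.09)·[0.4806·0.0000 + 0.5194·6.1562] = 2.9225; exercise value = 4.3750 > continuation, so V_ud = 4.3750 (exercise)
Node dd (S = 27.07): continuation = e^(−0.09)·[0.4806·6.1562 + 0.5194·14.2788] = 9.4822; exercise value = 12.9250 > continuation, so V_dd = 12.9250 (exercise)
Node u (S = 37.5): continuation = e^(−0.09)·[0.4806·0.0000 + 0.5194·4.3750] = 2.0769; exercise value = 2.5000 > continuation, so V_u = 2.5000 (exercise)
Node d (S = 28.5): continuation = e^(−0.09)·[0.4806·4.3750 + 0.5194·12.9250] = 8.0572; exercise value = 11.5000 > continuation, so V_d = 11.5000 (exercise)
Node 0 (S = 30): continuation = e^(−0.09)·[0.4806·2.5000 + 0.5194·11.5000] = 6.5572; exercise value = 10.0000 > continuation, so V_0 = 10.0000 (exercise)

£10.00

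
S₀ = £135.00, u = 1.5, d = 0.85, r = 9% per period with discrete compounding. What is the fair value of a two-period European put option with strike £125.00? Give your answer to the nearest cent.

£9.20

Risk-neutral probability p = (1 + 0.09 − 0.85)/(1.5 − 0.85) = 0.2400/0.6500 = 0.3692
Terminal stock prices: S_uu = 303.8, S_ud = 172.1, S_dd = 97.54
Terminal payoffs (K − S): max(-178.8, 0) = 0, max(-47.12, 0) = 0, max(27.46, 0) = 27.46
Node u (S = 202.5): V_u = 1/1.09·[0.3692·0.0000 + 0.6308·0.0000] = 0.0000
Node d (S = 114.8): V_d = 1/1.09·[0.3692·0.0000 + 0.6308·27.4625] = 15.8922
Node 0 (S = 135): V_0 = 1/1.09·[0.3692·0.0000 + 0.6308·15.8922] = 9.1966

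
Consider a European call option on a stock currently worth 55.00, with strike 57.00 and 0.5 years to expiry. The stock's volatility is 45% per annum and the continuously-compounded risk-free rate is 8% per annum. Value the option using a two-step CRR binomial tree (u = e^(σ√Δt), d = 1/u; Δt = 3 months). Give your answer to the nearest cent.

CRR parameters: u = e^(σ√Δt) = e^(0.45·√0.25) = 1.2523, d = 1/u = 0.7985
Per-period rate: rΔt = 0.08·0.25 = 0.02, so R = e^0.02 = 1.0202
Risk-neutral probability p = (e^0.02 − 0.7985)/(1.2523 − 0.7985) = 0.2217/0.4538 = 0.4885
Terminal stock prices: S_uu = 86.26, S_ud = 55, S_dd = 35.07
Terminal payoffs (S − K): max(29.26, 0) = 29.26, max(-2, 0) = 0, max(-21.93, 0) = 0
Node u (S = 68.88): V_u = e^(−0.02)·[0.4885·29.2572 + 0.5115·0.0000] = 14.0092
Node d (S = 43.92): V_d = e^(−0.02)·[0.4885·0.0000 + 0.5115·0.0000] = 0.0000
Node 0 (S = 55): V_0 = e^(−0.02)·[0.4885·14.0092 + 0.5115·0.0000] = 6.7080

6.71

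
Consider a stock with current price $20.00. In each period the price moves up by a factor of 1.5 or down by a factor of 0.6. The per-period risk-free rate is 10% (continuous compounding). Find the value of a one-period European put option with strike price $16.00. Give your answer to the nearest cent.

$1.59

Risk-neutral probability p = (e^0.1 − 0.6)/(1.5 − 0.6) = 0.5052/0.9000 = 0.5613
Terminal stock prices: S_u = 30, S_d = 12
Terminal payoffs (K − S): max(-14, 0) = 0, max(4, 0) = 4
Node 0 (S = 20): V_0 = e^(−0.1)·[0.5613·0.0000 + 0.4387·4.0000] = 1.5878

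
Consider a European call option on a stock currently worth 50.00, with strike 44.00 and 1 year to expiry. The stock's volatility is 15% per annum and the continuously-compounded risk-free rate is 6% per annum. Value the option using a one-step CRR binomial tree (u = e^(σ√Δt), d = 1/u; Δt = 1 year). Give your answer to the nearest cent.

CRR parameters: u = e^(σ√Δt) = e^(0.15·√1) = 1.1618, d = 1/u = 0.8607
Per-period rate: rΔt = 0.06·1 = 0.06, so R = e^0.06 = 1.0618
Risk-neutral probability p = (e^0.06 − 0.8607)/(1.1618 − 0.8607) = 0.2011/0.3011 = 0.6679
Terminal stock prices: S_u = 58.09, S_d = 43.04
Terminal payoffs (S − K): max(14.09, 0) = 14.09, max(-0.9646, 0) = 0
Node 0 (S = 50): V_0 = e^(−0.06)·[0.6679·14.0917 + 0.3321·0.0000] = 8.8640

8.86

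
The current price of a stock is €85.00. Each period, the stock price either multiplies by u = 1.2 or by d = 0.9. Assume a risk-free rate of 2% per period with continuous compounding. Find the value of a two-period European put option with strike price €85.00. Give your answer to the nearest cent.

Risk-neutral probability p = (e^0.02 − 0.9)/(1.2 − 0.9) = 0.1202/0.3000 = 0.4007
Terminal stock prices: S_uu = 122.4, S_ud = 91.8, S_dd = 68.85
Terminal payoffs (K − S): max(-37.4, 0) = 0, max(-6.8, 0) = 0, max(16.15, 0) = 16.15
Node u (S = 102): V_u = e^(−0.02)·[0.4007·0.0000 + 0.5993·0.0000] = 0.0000
Node d (S = 76.5): V_d = e^(−0.02)·[0.4007·0.0000 + 0.5993·16.1500] = 9.4875
Node 0 (S = 85): V_0 = e^(−0.02)·[0.4007·0.0000 + 0.5993·9.4875] = 5.5735

€5.57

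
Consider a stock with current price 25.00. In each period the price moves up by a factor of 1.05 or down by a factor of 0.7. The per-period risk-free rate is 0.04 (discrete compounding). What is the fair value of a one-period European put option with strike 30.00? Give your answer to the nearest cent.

Risk-neutral probability p = (1 + 0.04 − 0.7)/(1.05 − 0.7) = 0.3400/0.3500 = 0.9714
Terminal stock prices: S_u = 26.25, S_d = 17.5
Terminal payoffs (K − S): max(3.75, 0) = 3.75, max(12.5, 0) = 12.5
Node 0 (S = 25): V_0 = 1/1.04·[0.9714·3.7500 + 0.0286·12.5000] = 3.8462

3.85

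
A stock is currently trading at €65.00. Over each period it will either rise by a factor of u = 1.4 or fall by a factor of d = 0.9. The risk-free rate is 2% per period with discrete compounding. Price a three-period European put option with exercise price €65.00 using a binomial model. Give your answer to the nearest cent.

€7.29

Risk-neutral probability p = (1 + 0.02 − 0.9)/(1.4 − 0.9) = 0.1200/0.5000 = 0.2400
Terminal stock prices: S_uuu = 178.4, S_uud = 114.7, S_udd = 73.71, S_ddd = 47.39
Terminal payoffs (K − S): max(-113.4, 0) = 0, max(-49.66, 0) = 0, max(-8.71, 0) = 0, max(17.61, 0) = 17.61
Node uu (S = 127.4): V_uu = 1/1.02·[0.2400·0.0000 + 0.7600·0.0000] = 0.0000
Node ud (S = 81.9): V_ud = 1/1.02·[0.2400·0.0000 + 0.7600·0.0000] = 0.0000
Node dd (S = 52.65): V_dd = 1/1.02·[0.2400·0.0000 + 0.7600·17.6150] = 13.1249
Node u (S = 91): V_u = 1/1.02·[0.2400·0.0000 + 0.7600·0.0000] = 0.0000
Node d (S = 58.5): V_d = 1/1.02·[0.2400·0.0000 + 0.7600·13.1249] = 9.7793
Node 0 (S = 65): V_0 = 1/1.02·[0.2400·0.0000 + 0.7600·9.7793] = 7.2866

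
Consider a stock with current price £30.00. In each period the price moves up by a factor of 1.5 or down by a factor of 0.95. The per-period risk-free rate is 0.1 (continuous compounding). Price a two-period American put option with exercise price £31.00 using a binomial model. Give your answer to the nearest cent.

£1.66

Risk-neutral probability p = (e^0.1 − 0.95)/(1.5 − 0.95) = 0.1552/0.5500 = 0.2821
Terminal stock prices: S_uu = 67.5, S_ud = 42.75, S_dd = 27.07
Terminal payoffs (K − S): max(-36.5, 0) = 0, max(-11.75, 0) = 0, max(3.925, 0) = 3.925
Node u (S = 45): continuation = e^(−0.1)·[0.2821·0.0000 + 0.7179·0.0000] = 0.0000; exercise value = 0.0000 ≤ continuation, so V_u = 0.0000
Node d (S = 28.5): continuation = e^(−0.1)·[0.2821·0.0000 + 0.7179·3.9250] = 2.5495; exercise value = 2.5000 ≤ continuation, so V_d = 2.5495
Node 0 (S = 30): continuation = e^(−0.1)·[0.2821·0.0000 + 0.7179·2.5495] = 1.6561; exercise value = 1.0000 ≤ continuation, so V_0 = 1.6561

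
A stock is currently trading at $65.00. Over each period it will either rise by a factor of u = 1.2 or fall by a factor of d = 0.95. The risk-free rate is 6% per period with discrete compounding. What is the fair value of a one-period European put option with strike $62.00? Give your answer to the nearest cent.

Risk-neutral probability p = (1 + 0.06 − 0.95)/(1.2 − 0.95) = 0.1100/0.2500 = 0.4400
Terminal stock prices: S_u = 78, S_d = 61.75
Terminal payoffs (K − S): max(-16, 0) = 0, max(0.25, 0) = 0.25
Node 0 (S = 65): V_0 = 1/1.06·[0.4400·0.0000 + 0.5600·0.2500] = 0.1321

$0.13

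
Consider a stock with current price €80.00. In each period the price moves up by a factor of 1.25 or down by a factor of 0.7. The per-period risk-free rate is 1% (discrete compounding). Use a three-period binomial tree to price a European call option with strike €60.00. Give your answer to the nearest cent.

Risk-neutral probability p = (1 + 0.01 − 0.7)/(1.25 − 0.7) = 0.3100/0.5500 = 0.5636
Terminal stock prices: S_uuu = 156.2, S_uud = 87.5, S_udd = 49, S_ddd = 27.44
Terminal payoffs (S − K): max(96.25, 0) = 96.25, max(27.5, 0) = 27.5, max(-11, 0) = 0, max(-32.56, 0) = 0
Node uu (S = 125): V_uu = 1/1.01·[0.5636·96.2500 + 0.4364·27.5000] = 65.5941
Node ud (S = 70): V_ud = 1/1.01·[0.5636·27.5000 + 0.4364·0.0000] = 15.3465
Node dd (S = 39.2): V_dd = 1/1.01·[0.5636·0.0000 + 0.4364·0.0000] = 0.0000
Node u (S = 100): V_u = 1/1.01·[0.5636·65.5941 + 0.4364·15.3465] = 43.2355
Node d (S = 56): V_d = 1/1.01·[0.5636·15.3465 + 0.4364·0.0000] = 8.5642
Node 0 (S = 80): V_0 = 1/1.01·[0.5636·43.2355 + 0.4364·8.5642] = 27.8279

€27.83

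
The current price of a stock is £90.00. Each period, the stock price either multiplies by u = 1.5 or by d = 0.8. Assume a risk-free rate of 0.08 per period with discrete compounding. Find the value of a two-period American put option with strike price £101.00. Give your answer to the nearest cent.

£16.11

Risk-neutral probability p = (1 + 0.08 − 0.8)/(1.5 − 0.8) = 0.2800/0.7000 = 0.4000
Terminal stock prices: S_uu = 202.5, S_ud = 108, S_dd = 57.6
Terminal payoffs (K − S): max(-101.5, 0) = 0, max(-7, 0) = 0, max(43.4, 0) = 43.4
Node u (S = 135): continuation = 1/1.08·[0.4000·0.0000 + 0.6000·0.0000] = 0.0000; exercise value = 0.0000 ≤ continuation, so V_u = 0.0000
Node d (S = 72): continuation = 1/1.08·[0.4000·0.0000 + 0.6000·43.4000] = 24.1111; exercise value = 29.0000 > continuation, so V_d = 29.0000 (exercise)
Node 0 (S = 90): continuation = 1/1.08·[0.4000·0.0000 + 0.6000·29.0000] = 16.1111; exercise value = 11.0000 ≤ continuation, so V_0 = 16.1111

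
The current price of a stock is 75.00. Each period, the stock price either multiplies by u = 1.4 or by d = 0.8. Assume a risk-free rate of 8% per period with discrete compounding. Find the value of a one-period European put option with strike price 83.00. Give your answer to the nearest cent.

11.36

Risk-neutral probability p = (1 + 0.08 − 0.8)/(1.4 − 0.8) = 0.2800/0.6000 = 0.4667
Terminal stock prices: S_u = 105, S_d = 60
Terminal payoffs (K − S): max(-22, 0) = 0, max(23, 0) = 23
Node 0 (S = 75): V_0 = 1/1.08·[0.4667·0.0000 + 0.5333·23.0000] = 11.3580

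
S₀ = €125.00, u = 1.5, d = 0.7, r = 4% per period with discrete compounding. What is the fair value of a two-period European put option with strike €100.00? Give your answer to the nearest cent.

€11.85

Risk-neutral probability p = (1 + 0.04 − 0.7)/(1.5 − 0.7) = 0.3400/0.8000 = 0.4250
Terminal stock prices: S_uu = 281.2, S_ud = 131.2, S_dd = 61.25
Terminal payoffs (K − S): max(-181.2, 0) = 0, max(-31.25, 0) = 0, max(38.75, 0) = 38.75
Node u (S = 187.5): V_u = 1/1.04·[0.4250·0.0000 + 0.5750·0.0000] = 0.0000
Node d (S = 87.5): V_d = 1/1.04·[0.4250·0.0000 + 0.5750·38.7500] = 21.4243
Node 0 (S = 125): V_0 = 1/1.04·[0.4250·0.0000 + 0.5750·21.4243] = 11.8452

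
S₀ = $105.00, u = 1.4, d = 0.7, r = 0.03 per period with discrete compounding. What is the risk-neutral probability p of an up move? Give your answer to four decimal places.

p = 0.4714

Risk-neutral probability p = (1 + 0.03 − 0.7)/(1.4 − 0.7) = 0.3300/0.7000 = 0.4714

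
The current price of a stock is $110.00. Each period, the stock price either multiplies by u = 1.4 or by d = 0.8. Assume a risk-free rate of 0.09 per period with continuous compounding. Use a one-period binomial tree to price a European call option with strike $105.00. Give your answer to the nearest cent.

Risk-neutral probability p = (e^0.09 − 0.8)/(1.4 − 0.8) = 0.2942/0.6000 = 0.4903
Terminal stock prices: S_u = 154, S_d = 88
Terminal payoffs (S − K): max(49, 0) = 49, max(-17, 0) = 0
Node 0 (S = 110): V_0 = e^(−0.09)·[0.4903·49.0000 + 0.5097·0.0000] = 21.9565

$21.96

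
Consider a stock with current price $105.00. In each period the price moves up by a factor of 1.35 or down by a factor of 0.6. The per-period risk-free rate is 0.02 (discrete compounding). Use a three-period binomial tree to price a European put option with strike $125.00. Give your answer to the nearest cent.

Risk-neutral probability p = (1 + 0.02 − 0.6)/(1.35 − 0.6) = 0.4200/0.7500 = 0.5600
Terminal stock prices: S_uuu = 258.3, S_uud = 114.8, S_udd = 51.03, S_ddd = 22.68
Terminal payoffs (K − S): max(-133.3, 0) = 0, max(10.18, 0) = 10.18, max(73.97, 0) = 73.97, max(102.3, 0) = 102.3
Node uu (S = 191.4): V_uu = 1/1.02·[0.5600·0.0000 + 0.4400·10.1825] = 4.3925
Node ud (S = 85.05): V_ud = 1/1.02·[0.5600·10.1825 + 0.4400·73.9700] = 37.4990
Node dd (S = 37.8): V_dd = 1/1.02·[0.5600·73.9700 + 0.4400·102.3200] = 84.7490
Node u (S = 141.8): V_u = 1/1.02·[0.5600·4.3925 + 0.4400·37.4990] = 18.5876
Node d (S = 63): V_d = 1/1.02·[0.5600·37.4990 + 0.4400·84.7490] = 57.1461
Node 0 (S = 105): V_0 = 1/1.02·[0.5600·18.5876 + 0.4400·57.1461] = 34.8562

$34.86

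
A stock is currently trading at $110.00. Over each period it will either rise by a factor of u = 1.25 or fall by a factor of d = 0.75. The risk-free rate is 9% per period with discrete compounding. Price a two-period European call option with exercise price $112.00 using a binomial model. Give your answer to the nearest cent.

$23.30

Risk-neutral probability p = (1 + 0.09 − 0.75)/(1.25 − 0.75) = 0.3400/0.5000 = 0.6800
Terminal stock prices: S_uu = 171.9, S_ud = 103.1, S_dd = 61.88
Terminal payoffs (S − K): max(59.88, 0) = 59.88, max(-8.875, 0) = 0, max(-50.12, 0) = 0
Node u (S = 137.5): V_u = 1/1.09·[0.6800·59.8750 + 0.3200·0.0000] = 37.3532
Node d (S = 82.5): V_d = 1/1.09·[0.6800·0.0000 + 0.3200·0.0000] = 0.0000
Node 0 (S = 110): V_0 = 1/1.09·[0.6800·37.3532 + 0.3200·0.0000] = 23.3029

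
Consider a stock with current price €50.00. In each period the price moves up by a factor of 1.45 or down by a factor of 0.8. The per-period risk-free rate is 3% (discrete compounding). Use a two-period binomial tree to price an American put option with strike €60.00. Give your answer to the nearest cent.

€12.98

Risk-neutral probability p = (1 + 0.03 − 0.8)/(1.45 − 0.8) = 0.2300/0.6500 = 0.3538
Terminal stock prices: S_uu = 105.1, S_ud = 58, S_dd = 32
Terminal payoffs (K − S): max(-45.12, 0) = 0, max(2, 0) = 2, max(28, 0) = 28
Node u (S = 72.5): continuation = 1/1.03·[0.3538·0.0000 + 0.6462·2.0000] = 1.2547; exercise value = 0.0000 ≤ continuation, so V_u = 1.2547
Node d (S = 40): continuation = 1/1.03·[0.3538·2.0000 + 0.6462·28.0000] = 18.2524; exercise value = 20.0000 > continuation, so V_d = 20.0000 (exercise)
Node 0 (S = 50): continuation = 1/1.03·[0.3538·1.2547 + 0.6462·20.0000] = 12.9777; exercise value = 10.0000 ≤ continuation, so V_0 = 12.9777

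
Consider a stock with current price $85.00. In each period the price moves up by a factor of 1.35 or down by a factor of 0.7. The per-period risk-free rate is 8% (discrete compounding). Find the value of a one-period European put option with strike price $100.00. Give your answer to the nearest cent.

$15.58

Risk-neutral probability p = (1 + 0.08 − 0.7)/(1.35 − 0.7) = 0.3800/0.6500 = 0.5846
Terminal stock prices: S_u = 114.8, S_d = 59.5
Terminal payoffs (K − S): max(-14.75, 0) = 0, max(40.5, 0) = 40.5
Node 0 (S = 85): V_0 = 1/1.08·[0.5846·0.0000 + 0.4154·40.5000] = 15.5769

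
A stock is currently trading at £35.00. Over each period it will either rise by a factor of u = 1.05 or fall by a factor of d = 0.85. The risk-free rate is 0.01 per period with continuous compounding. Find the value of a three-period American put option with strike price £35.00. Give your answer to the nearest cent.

Risk-neutral probability p = (e^0.01 − 0.85)/(1.05 − 0.85) = 0.1601/0.2000 = 0.8003
Terminal stock prices: S_uuu = 40.52, S_uud = 32.8, S_udd = 26.55, S_ddd = 21.49
Terminal payoffs (K − S): max(-5.517, 0) = 0, max(2.201, 0) = 2.201, max(8.448, 0) = 8.448, max(13.51, 0) = 13.51
Node uu (S = 38.59): continuation = e^(−0.01)·[0.8003·0.0000 + 0.1997·2.2006] = 0.4352; exercise value = 0.0000 ≤ continuation, so V_uu = 0.4352
Node ud (S = 31.24): continuation = e^(−0.01)·[0.8003·2.2006 + 0.1997·8.4481] = 3.4142; exercise value = 3.7625 > continuation, so V_ud = 3.7625 (exercise)
Node dd (S = 25.29): continuation = e^(−0.01)·[0.8003·8.4481 + 0.1997·13.5056] = 9.3642; exercise value = 9.7125 > continuation, so V_dd = 9.7125 (exercise)
Node u (S = 36.75): continuation = e^(−0.01)·[0.8003·0.4352 + 0.1997·3.7625] = 1.0889; exercise value = 0.0000 ≤ continuation, so V_u = 1.0889
Node d (S = 29.75): continuation = e^(−0.01)·[0.8003·3.7625 + 0.1997·9.7125] = 4.9017; exercise value = 5.2500 > continuation, so V_d = 5.2500 (exercise)
Node 0 (S = 35): continuation = e^(−0.01)·[0.8003·1.0889 + 0.1997·5.2500] = 1.9010; exercise value = 0.0000 ≤ continuation, so V_0 = 1.9010

£1.90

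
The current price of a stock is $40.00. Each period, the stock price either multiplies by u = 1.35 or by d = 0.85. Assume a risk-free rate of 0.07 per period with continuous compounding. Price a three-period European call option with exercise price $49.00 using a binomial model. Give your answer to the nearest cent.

$7.00

Risk-neutral probability p = (e^0.07 − 0.85)/(1.35 − 0.85) = 0.2225/0.5000 = 0.4450
Terminal stock prices: S_uuu = 98.42, S_uud = 61.97, S_udd = 39.01, S_ddd = 24.56
Terminal payoffs (S − K): max(49.42, 0) = 49.42, max(12.97, 0) = 12.97, max(-9.985, 0) = 0, max(-24.44, 0) = 0
Node uu (S = 72.9): V_uu = e^(−0.07)·[0.4450·49.4150 + 0.5550·12.9650] = 27.2127
Node ud (S = 45.9): V_ud = e^(−0.07)·[0.4450·12.9650 + 0.5550·0.0000] = 5.3796
Node dd (S = 28.9): V_dd = e^(−0.07)·[0.4450·0.0000 + 0.5550·0.0000] = 0.0000
Node u (S = 54): V_u = e^(−0.07)·[0.4450·27.2127 + 0.5550·5.3796] = 14.0751
Node d (S = 34): V_d = e^(−0.07)·[0.4450·5.3796 + 0.5550·0.0000] = 2.2321
Node 0 (S = 40): V_0 = e^(−0.07)·[0.4450·14.0751 + 0.5550·2.2321] = 6.9952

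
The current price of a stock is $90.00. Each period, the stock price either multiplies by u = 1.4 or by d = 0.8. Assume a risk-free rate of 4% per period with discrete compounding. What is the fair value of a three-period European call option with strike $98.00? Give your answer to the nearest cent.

$19.52

Risk-neutral probability p = (1 + 0.04 − 0.8)/(1.4 − 0.8) = 0.2400/0.6000 = 0.4000
Terminal stock prices: S_uuu = 247, S_uud = 141.1, S_udd = 80.64, S_ddd = 46.08
Terminal payoffs (S − K): max(149, 0) = 149, max(43.12, 0) = 43.12, max(-17.36, 0) = 0, max(-51.92, 0) = 0
Node uu (S = 176.4): V_uu = 1/1.04·[0.4000·148.9600 + 0.6000·43.1200] = 82.1692
Node ud (S = 100.8): V_ud = 1/1.04·[0.4000·43.1200 + 0.6000·0.0000] = 16.5846
Node dd (S = 57.6): V_dd = 1/1.04·[0.4000·0.0000 + 0.6000·0.0000] = 0.0000
Node u (S = 126): V_u = 1/1.04·[0.4000·82.1692 + 0.6000·16.5846] = 41.1716
Node d (S = 72): V_d = 1/1.04·[0.4000·16.5846 + 0.6000·0.0000] = 6.3787
Node 0 (S = 90): V_0 = 1/1.04·[0.4000·41.1716 + 0.6000·6.3787] = 19.5152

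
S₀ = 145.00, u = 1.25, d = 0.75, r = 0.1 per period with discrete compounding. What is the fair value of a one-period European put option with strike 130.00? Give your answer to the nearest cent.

Risk-neutral probability p = (1 + 0.1 − 0.75)/(1.25 − 0.75) = 0.3500/0.5000 = 0.7000
Terminal stock prices: S_u = 181.2, S_d = 108.8
Terminal payoffs (K − S): max(-51.25, 0) = 0, max(21.25, 0) = 21.25
Node 0 (S = 145): V_0 = 1/1.1·[0.7000·0.0000 + 0.3000·21.2500] = 5.7955

5.80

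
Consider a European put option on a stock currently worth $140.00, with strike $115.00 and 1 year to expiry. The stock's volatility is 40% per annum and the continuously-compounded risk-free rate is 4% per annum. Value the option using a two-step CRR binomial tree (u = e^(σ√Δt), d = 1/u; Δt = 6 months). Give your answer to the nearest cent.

CRR parameters: u = e^(σ√Δt) = e^(0.4·√0.5) = 1.3269, d = 1/u = 0.7536
Per-period rate: rΔt = 0.04·0.5 = 0.02, so R = e^0.02 = 1.0202
Risk-neutral probability p = (e^0.02 − 0.7536)/(1.3269 − 0.7536) = 0.2666/0.5733 = 0.4650
Terminal stock prices: S_uu = 246.5, S_ud = 140, S_dd = 79.52
Terminal payoffs (K − S): max(-131.5, 0) = 0, max(-25, 0) = 0, max(35.48, 0) = 35.48
Node u (S = 185.8): V_u = e^(−0.02)·[0.4650·0.0000 + 0.5350·0.0000] = 0.0000
Node d (S = 105.5): V_d = e^(−0.02)·[0.4650·0.0000 + 0.5350·35.4841] = 18.6082
Node 0 (S = 140): V_0 = e^(−0.02)·[0.4650·0.0000 + 0.5350·18.6082] = 9.7583

$9.76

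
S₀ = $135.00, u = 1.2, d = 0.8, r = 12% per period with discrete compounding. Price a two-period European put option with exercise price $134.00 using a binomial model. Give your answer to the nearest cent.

$2.64

Risk-neutral probability p = (1 + 0.12 − 0.8)/(1.2 − 0.8) = 0.3200/0.4000 = 0.8000
Terminal stock prices: S_uu = 194.4, S_ud = 129.6, S_dd = 86.4
Terminal payoffs (K − S): max(-60.4, 0) = 0, max(4.4, 0) = 4.4, max(47.6, 0) = 47.6
Node u (S = 162): V_u = 1/1.12·[0.8000·0.0000 + 0.2000·4.4000] = 0.7857
Node d (S = 108): V_d = 1/1.12·[0.8000·4.4000 + 0.2000·47.6000] = 11.6429
Node 0 (S = 135): V_0 = 1/1.12·[0.8000·0.7857 + 0.2000·11.6429] = 2.6403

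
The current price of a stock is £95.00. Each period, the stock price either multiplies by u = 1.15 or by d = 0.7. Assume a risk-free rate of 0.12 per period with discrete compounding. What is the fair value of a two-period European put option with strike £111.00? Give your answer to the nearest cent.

£3.65

Risk-neutral probability p = (1 + 0.12 − 0.7)/(1.15 − 0.7) = 0.4200/0.4500 = 0.9333
Terminal stock prices: S_uu = 125.6, S_ud = 76.47, S_dd = 46.55
Terminal payoffs (K − S): max(-14.64, 0) = 0, max(34.53, 0) = 34.53, max(64.45, 0) = 64.45
Node u (S = 109.2): V_u = 1/1.12·[0.9333·0.0000 + 0.0667·34.5250] = 2.0551
Node d (S = 66.5): V_d = 1/1.12·[0.9333·34.5250 + 0.0667·64.4500] = 32.6071
Node 0 (S = 95): V_0 = 1/1.12·[0.9333·2.0551 + 0.0667·32.6071] = 3.6535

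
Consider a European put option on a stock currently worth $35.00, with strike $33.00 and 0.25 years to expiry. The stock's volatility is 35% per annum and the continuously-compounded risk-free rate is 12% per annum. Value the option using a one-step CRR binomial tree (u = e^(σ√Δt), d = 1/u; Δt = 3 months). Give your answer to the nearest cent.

$1.61

CRR parameters: u = e^(σ√Δt) = e^(0.35·√0.25) = 1.1912, d = 1/u = 0.8395
Per-period rate: rΔt = 0.12·0.25 = 0.03, so R = e^0.03 = 1.0305
Risk-neutral probability p = (e^0.03 − 0.8395)/(1.1912 − 0.8395) = 0.1910/0.3518 = 0.5429
Terminal stock prices: S_u = 41.69, S_d = 29.38
Terminal payoffs (K − S): max(-8.694, 0) = 0, max(3.619, 0) = 3.619
Node 0 (S = 35): V_0 = e^(−0.03)·[0.5429·0.0000 + 0.4571·3.6190] = 1.6052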